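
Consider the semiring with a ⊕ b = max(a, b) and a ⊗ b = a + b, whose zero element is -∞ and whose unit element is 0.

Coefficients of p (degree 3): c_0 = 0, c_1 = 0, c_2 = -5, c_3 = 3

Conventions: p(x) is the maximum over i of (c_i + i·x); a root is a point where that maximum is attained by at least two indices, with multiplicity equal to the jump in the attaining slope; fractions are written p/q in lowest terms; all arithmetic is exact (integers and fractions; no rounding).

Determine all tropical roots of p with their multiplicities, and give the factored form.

hull edge (i=0, c=0) to (i=3, c=3): slope 1, span 3
Factored form: p(x) = 3 ⊗ (x ⊕ (-1)) ⊗ (x ⊕ (-1)) ⊗ (x ⊕ (-1))
Answer: roots = -1 (mult 3)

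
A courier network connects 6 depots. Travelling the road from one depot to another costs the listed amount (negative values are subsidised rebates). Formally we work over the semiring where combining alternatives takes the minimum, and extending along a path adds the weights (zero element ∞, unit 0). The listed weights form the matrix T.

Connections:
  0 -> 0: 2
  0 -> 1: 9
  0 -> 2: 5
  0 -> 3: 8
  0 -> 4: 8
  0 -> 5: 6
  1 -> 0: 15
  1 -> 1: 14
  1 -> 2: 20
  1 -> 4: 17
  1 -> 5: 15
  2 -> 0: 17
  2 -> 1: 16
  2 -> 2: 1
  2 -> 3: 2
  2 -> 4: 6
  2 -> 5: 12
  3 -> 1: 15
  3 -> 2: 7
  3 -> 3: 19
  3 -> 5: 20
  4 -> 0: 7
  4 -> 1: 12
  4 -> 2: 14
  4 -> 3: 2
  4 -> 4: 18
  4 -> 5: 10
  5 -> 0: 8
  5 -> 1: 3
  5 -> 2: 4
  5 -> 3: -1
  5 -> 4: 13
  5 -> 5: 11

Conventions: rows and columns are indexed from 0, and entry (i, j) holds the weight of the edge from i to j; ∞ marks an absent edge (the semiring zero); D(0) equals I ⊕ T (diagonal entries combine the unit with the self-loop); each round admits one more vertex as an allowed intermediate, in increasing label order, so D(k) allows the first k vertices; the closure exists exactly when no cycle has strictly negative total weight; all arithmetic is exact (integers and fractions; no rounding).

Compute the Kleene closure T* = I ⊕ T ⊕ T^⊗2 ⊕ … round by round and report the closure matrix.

D(0):
  [0, 9, 5, 8, 8, 6]
  [15, 0, 20, ∞, 17, 15]
  [17, 16, 0, 2, 6, 12]
  [∞, 15, 7, 0, ∞, 20]
  [7, 12, 14, 2, 0, 10]
  [8, 3, 4, -1, 13, 0]
D(1):
  [0, 9, 5, 8, 8, 6]
  [15, 0, 20, 23, 17, 15]
  [17, 16, 0, 2, 6, 12]
  [∞, 15, 7, 0, ∞, 20]
  [7, 12, 12, 2, 0, 10]
  [8, 3, 4, -1, 13, 0]
D(2):
  [0, 9, 5, 8, 8, 6]
  [15, 0, 20, 23, 17, 15]
  [17, 16, 0, 2, 6, 12]
  [30, 15, 7, 0, 32, 20]
  [7, 12, 12, 2, 0, 10]
  [8, 3, 4, -1, 13, 0]
D(3):
  [0, 9, 5, 7, 8, 6]
  [15, 0, 20, 22, 17, 15]
  [17, 16, 0, 2, 6, 12]
  [24, 15, 7, 0, 13, 19]
  [7, 12, 12, 2, 0, 10]
  [8, 3, 4, -1, 10, 0]
D(4):
  [0, 9, 5, 7, 8, 6]
  [15, 0, 20, 22, 17, 15]
  [17, 16, 0, 2, 6, 12]
  [24, 15, 7, 0, 13, 19]
  [7, 12, 9, 2, 0, 10]
  [8, 3, 4, -1, 10, 0]
D(5):
  [0, 9, 5, 7, 8, 6]
  [15, 0, 20, 19, 17, 15]
  [13, 16, 0, 2, 6, 12]
  [20, 15, 7, 0, 13, 19]
  [7, 12, 9, 2, 0, 10]
  [8, 3, 4, -1, 10, 0]
D(6):
  [0, 9, 5, 5, 8, 6]
  [15, 0, 19, 14, 17, 15]
  [13, 15, 0, 2, 6, 12]
  [20, 15, 7, 0, 13, 19]
  [7, 12, 9, 2, 0, 10]
  [8, 3, 4, -1, 10, 0]
Answer: T* = [[0, 9, 5, 5, 8, 6], [15, 0, 19, 14, 17, 15], [13, 15, 0, 2, 6, 12], [20, 15, 7, 0, 13, 19], [7, 12, 9, 2, 0, 10], [8, 3, 4, -1, 10, 0]]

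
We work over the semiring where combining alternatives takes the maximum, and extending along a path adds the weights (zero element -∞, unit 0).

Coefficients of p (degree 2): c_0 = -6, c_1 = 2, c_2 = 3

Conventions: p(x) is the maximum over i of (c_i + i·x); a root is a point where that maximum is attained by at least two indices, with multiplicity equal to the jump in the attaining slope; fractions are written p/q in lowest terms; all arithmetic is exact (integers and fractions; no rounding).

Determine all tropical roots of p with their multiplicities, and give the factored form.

hull edge (i=0, c=-6) to (i=1, c=2): slope 8, span 1
hull edge (i=1, c=2) to (i=2, c=3): slope 1, span 1
Factored form: p(x) = 3 ⊗ (x ⊕ (-8)) ⊗ (x ⊕ (-1))
Answer: roots = -8 (mult 1), -1 (mult 1)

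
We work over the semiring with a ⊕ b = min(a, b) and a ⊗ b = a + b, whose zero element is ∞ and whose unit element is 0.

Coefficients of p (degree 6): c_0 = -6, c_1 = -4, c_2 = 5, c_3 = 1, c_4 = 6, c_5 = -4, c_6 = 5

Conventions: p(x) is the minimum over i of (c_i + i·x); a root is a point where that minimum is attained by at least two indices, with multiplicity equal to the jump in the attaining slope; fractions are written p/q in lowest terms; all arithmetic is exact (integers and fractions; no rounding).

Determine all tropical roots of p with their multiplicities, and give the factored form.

hull edge (i=0, c=-6) to (i=5, c=-4): slope 2/5, span 5
hull edge (i=5, c=-4) to (i=6, c=5): slope 9, span 1
Factored form: p(x) = 5 ⊗ (x ⊕ (-9)) ⊗ (x ⊕ (-2/5)) ⊗ (x ⊕ (-2/5)) ⊗ (x ⊕ (-2/5)) ⊗ (x ⊕ (-2/5)) ⊗ (x ⊕ (-2/5))
Answer: roots = -9 (mult 1), -2/5 (mult 5)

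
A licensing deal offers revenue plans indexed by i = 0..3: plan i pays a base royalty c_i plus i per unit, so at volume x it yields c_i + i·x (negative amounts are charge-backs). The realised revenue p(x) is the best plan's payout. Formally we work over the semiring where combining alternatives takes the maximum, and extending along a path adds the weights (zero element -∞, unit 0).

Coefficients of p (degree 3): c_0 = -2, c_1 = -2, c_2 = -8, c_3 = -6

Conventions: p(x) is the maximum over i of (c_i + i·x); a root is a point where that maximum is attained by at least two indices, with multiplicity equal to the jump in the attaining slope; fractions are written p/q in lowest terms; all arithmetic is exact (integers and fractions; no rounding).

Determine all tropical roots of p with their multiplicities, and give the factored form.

hull edge (i=0, c=-2) to (i=1, c=-2): slope 0, span 1
hull edge (i=1, c=-2) to (i=3, c=-6): slope -2, span 2
Factored form: p(x) = -6 ⊗ (x ⊕ 0) ⊗ (x ⊕ 2) ⊗ (x ⊕ 2)
Answer: roots = 0 (mult 1), 2 (mult 2)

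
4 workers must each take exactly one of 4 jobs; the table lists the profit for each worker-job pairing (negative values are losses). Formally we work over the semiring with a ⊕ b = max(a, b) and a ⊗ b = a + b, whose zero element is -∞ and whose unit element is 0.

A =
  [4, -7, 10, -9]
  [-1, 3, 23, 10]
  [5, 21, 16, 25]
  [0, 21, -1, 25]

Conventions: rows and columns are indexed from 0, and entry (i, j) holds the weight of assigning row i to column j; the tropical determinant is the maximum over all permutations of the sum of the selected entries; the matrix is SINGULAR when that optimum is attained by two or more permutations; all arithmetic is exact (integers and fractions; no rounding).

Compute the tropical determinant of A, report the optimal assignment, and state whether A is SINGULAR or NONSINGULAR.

σ = (0, 1, 2, 3): 4 + 3 + 16 + 25 = 48
σ = (0, 1, 3, 2): 4 + 3 + 25 + (-1) = 31
σ = (0, 2, 1, 3): 4 + 23 + 21 + 25 = 73
σ = (0, 2, 3, 1): 4 + 23 + 25 + 21 = 73
σ = (0, 3, 1, 2): 4 + 10 + 21 + (-1) = 34
σ = (0, 3, 2, 1): 4 + 10 + 16 + 21 = 51
σ = (1, 0, 2, 3): (-7) + (-1) + 16 + 25 = 33
σ = (1, 0, 3, 2): (-7) + (-1) + 25 + (-1) = 16
σ = (1, 2, 0, 3): (-7) + 23 + 5 + 25 = 46
σ = (1, 2, 3, 0): (-7) + 23 + 25 + 0 = 41
σ = (1, 3, 0, 2): (-7) + 10 + 5 + (-1) = 7
σ = (1, 3, 2, 0): (-7) + 10 + 16 + 0 = 19
σ = (2, 0, 1, 3): 10 + (-1) + 21 + 25 = 55
σ = (2, 0, 3, 1): 10 + (-1) + 25 + 21 = 55
σ = (2, 1, 0, 3): 10 + 3 + 5 + 25 = 43
σ = (2, 1, 3, 0): 10 + 3 + 25 + 0 = 38
σ = (2, 3, 0, 1): 10 + 10 + 5 + 21 = 46
σ = (2, 3, 1, 0): 10 + 10 + 21 + 0 = 41
σ = (3, 0, 1, 2): (-9) + (-1) + 21 + (-1) = 10
σ = (3, 0, 2, 1): (-9) + (-1) + 16 + 21 = 27
σ = (3, 1, 0, 2): (-9) + 3 + 5 + (-1) = -2
σ = (3, 1, 2, 0): (-9) + 3 + 16 + 0 = 10
σ = (3, 2, 0, 1): (-9) + 23 + 5 + 21 = 40
σ = (3, 2, 1, 0): (-9) + 23 + 21 + 0 = 35
Optimal value attained by: σ = (0, 2, 1, 3).
Answer: det⊕(A) = 73; verdict: SINGULAR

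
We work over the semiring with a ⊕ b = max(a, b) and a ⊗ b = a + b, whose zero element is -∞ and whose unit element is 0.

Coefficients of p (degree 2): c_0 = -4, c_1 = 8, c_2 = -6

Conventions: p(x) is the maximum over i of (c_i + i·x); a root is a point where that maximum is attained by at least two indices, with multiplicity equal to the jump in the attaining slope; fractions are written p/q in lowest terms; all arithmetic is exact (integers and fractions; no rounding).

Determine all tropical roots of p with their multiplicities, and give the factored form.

hull edge (i=0, c=-4) to (i=1, c=8): slope 12, span 1
hull edge (i=1, c=8) to (i=2, c=-6): slope -14, span 1
Factored form: p(x) = -6 ⊗ (x ⊕ (-12)) ⊗ (x ⊕ 14)
Answer: roots = -12 (mult 1), 14 (mult 1)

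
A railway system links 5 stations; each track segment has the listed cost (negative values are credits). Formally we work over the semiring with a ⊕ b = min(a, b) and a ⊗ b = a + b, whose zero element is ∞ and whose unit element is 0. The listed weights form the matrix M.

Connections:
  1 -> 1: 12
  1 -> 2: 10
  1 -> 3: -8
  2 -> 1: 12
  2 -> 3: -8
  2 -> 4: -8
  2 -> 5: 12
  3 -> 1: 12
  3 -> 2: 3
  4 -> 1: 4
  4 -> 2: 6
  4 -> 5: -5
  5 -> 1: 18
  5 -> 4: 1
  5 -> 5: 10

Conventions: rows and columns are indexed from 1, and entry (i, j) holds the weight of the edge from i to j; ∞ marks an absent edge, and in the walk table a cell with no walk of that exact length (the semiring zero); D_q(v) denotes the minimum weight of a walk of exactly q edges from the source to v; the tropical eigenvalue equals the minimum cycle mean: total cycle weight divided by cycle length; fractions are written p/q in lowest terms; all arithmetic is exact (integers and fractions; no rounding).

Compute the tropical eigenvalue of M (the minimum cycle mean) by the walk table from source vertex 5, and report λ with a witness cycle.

q=0: [∞, ∞, ∞, ∞, 0]
q=1: [18, ∞, ∞, 1, 10]
q=2: [5, 7, 10, 11, -4]
q=3: [14, 13, -3, -3, 6]
q=4: [1, 0, 5, 5, -8]
q=5: [9, 8, -8, -8, 0]
Optimal cycle mean attained by: cycle 2->3->2, total (-8) + 3, length 2.
Answer: λ = -5/2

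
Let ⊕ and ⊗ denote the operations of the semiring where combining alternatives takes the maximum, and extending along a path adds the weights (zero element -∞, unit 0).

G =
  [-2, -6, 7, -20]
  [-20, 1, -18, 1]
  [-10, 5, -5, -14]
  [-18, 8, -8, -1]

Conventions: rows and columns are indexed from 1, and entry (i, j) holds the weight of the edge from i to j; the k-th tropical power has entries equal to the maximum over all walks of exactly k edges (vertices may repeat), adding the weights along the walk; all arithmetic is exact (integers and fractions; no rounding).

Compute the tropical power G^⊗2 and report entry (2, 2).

G^⊗2:
  [-3, 12, 5, -5]
  [-17, 9, -7, 2]
  [-12, 6, -3, 6]
  [-12, 9, -9, 9]
Key observation: the optimum is the walk 2->4->2, with weight 1 + 8 = 9.
Optimal value attained by: walk 2->4->2.
Answer: (G^⊗2)[2][2] = 9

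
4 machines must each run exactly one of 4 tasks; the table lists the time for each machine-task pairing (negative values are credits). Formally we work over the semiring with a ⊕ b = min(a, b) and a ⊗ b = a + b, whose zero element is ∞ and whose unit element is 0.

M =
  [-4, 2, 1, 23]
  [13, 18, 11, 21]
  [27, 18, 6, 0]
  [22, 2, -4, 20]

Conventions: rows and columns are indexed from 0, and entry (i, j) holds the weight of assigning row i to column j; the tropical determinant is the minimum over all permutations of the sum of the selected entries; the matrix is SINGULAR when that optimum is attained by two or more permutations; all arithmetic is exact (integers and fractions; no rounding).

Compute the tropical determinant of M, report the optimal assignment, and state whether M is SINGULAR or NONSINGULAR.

σ = (0, 1, 2, 3): (-4) + 18 + 6 + 20 = 40
σ = (0, 1, 3, 2): (-4) + 18 + 0 + (-4) = 10
σ = (0, 2, 1, 3): (-4) + 11 + 18 + 20 = 45
σ = (0, 2, 3, 1): (-4) + 11 + 0 + 2 = 9
σ = (0, 3, 1, 2): (-4) + 21 + 18 + (-4) = 31
σ = (0, 3, 2, 1): (-4) + 21 + 6 + 2 = 25
σ = (1, 0, 2, 3): 2 + 13 + 6 + 20 = 41
σ = (1, 0, 3, 2): 2 + 13 + 0 + (-4) = 11
σ = (1, 2, 0, 3): 2 + 11 + 27 + 20 = 60
σ = (1, 2, 3, 0): 2 + 11 + 0 + 22 = 35
σ = (1, 3, 0, 2): 2 + 21 + 27 + (-4) = 46
σ = (1, 3, 2, 0): 2 + 21 + 6 + 22 = 51
σ = (2, 0, 1, 3): 1 + 13 + 18 + 20 = 52
σ = (2, 0, 3, 1): 1 + 13 + 0 + 2 = 16
σ = (2, 1, 0, 3): 1 + 18 + 27 + 20 = 66
σ = (2, 1, 3, 0): 1 + 18 + 0 + 22 = 41
σ = (2, 3, 0, 1): 1 + 21 + 27 + 2 = 51
σ = (2, 3, 1, 0): 1 + 21 + 18 + 22 = 62
σ = (3, 0, 1, 2): 23 + 13 + 18 + (-4) = 50
σ = (3, 0, 2, 1): 23 + 13 + 6 + 2 = 44
σ = (3, 1, 0, 2): 23 + 18 + 27 + (-4) = 64
σ = (3, 1, 2, 0): 23 + 18 + 6 + 22 = 69
σ = (3, 2, 0, 1): 23 + 11 + 27 + 2 = 63
σ = (3, 2, 1, 0): 23 + 11 + 18 + 22 = 74
Optimal value attained by: σ = (0, 2, 3, 1).
Answer: det⊕(M) = 9; verdict: NONSINGULAR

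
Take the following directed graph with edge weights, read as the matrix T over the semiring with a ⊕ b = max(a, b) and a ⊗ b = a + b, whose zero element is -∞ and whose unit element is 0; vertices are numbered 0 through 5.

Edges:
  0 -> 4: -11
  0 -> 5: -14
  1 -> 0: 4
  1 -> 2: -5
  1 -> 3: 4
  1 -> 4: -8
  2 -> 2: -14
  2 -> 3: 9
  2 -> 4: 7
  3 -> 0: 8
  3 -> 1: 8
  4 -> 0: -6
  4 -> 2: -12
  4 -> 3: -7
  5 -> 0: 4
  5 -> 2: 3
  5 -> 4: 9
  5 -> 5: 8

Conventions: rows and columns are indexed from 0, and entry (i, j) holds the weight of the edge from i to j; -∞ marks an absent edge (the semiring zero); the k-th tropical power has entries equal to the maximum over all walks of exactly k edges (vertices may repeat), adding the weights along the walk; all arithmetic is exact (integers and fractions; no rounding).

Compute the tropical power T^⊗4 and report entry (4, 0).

T^⊗2:
  [-10, -∞, -11, -18, -5, -6]
  [12, 12, -19, 4, 2, -10]
  [17, 17, -5, 0, -7, -∞]
  [12, -∞, 3, 12, 0, -6]
  [1, 1, -26, -3, -5, -20]
  [12, -∞, 11, 12, 17, 16]
T^⊗3:
  [-2, -10, -3, -2, 3, 2]
  [16, 12, 7, 16, 4, -2]
  [21, 8, 12, 21, 9, 3]
  [20, 20, -3, 12, 10, 2]
  [5, 5, -4, 5, -7, -12]
  [20, 20, 19, 20, 25, 24]
T^⊗4:
  [6, 6, 5, 6, 11, 10]
  [24, 24, 7, 16, 14, 6]
  [29, 29, 6, 21, 19, 11]
  [24, 20, 15, 24, 12, 10]
  [13, 13, 0, 9, 3, -4]
  [28, 28, 27, 28, 33, 32]
Key observation: the optimum is the walk 4->3->1->3->0, with weight (-7) + 8 + 4 + 8 = 13.
Optimal value attained by: walk 4->3->1->3->0.
Answer: (T^⊗4)[4][0] = 13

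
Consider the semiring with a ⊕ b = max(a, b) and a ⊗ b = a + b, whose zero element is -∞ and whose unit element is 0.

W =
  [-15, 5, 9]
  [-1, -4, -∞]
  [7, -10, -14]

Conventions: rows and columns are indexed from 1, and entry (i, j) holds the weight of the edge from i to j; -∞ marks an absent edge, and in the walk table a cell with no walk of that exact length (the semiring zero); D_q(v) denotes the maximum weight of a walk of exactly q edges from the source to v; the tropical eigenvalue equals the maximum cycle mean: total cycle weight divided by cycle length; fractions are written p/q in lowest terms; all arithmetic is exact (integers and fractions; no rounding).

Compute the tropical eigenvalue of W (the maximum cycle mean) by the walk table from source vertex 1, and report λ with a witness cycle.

q=0: [0, -∞, -∞]
q=1: [-15, 5, 9]
q=2: [16, 1, -5]
q=3: [2, 21, 25]
Optimal cycle mean attained by: cycle 1->3->1, total 9 + 7, length 2.
Answer: λ = 8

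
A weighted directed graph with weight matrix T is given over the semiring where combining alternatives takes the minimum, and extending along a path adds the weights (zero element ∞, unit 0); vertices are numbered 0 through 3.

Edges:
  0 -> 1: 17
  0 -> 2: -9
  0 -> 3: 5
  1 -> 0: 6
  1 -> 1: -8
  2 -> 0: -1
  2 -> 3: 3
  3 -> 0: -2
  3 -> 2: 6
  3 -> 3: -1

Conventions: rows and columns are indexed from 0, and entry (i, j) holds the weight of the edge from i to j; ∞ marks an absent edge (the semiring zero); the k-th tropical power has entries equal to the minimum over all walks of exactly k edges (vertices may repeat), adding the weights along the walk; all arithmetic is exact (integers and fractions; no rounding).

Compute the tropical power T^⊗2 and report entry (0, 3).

T^⊗2:
  [-10, 9, 11, -6]
  [-2, -16, -3, 11]
  [1, 16, -10, 2]
  [-3, 15, -11, -2]
Key observation: the optimum is the walk 0->2->3, with weight (-9) + 3 = -6.
Optimal value attained by: walk 0->2->3.
Answer: (T^⊗2)[0][3] = -6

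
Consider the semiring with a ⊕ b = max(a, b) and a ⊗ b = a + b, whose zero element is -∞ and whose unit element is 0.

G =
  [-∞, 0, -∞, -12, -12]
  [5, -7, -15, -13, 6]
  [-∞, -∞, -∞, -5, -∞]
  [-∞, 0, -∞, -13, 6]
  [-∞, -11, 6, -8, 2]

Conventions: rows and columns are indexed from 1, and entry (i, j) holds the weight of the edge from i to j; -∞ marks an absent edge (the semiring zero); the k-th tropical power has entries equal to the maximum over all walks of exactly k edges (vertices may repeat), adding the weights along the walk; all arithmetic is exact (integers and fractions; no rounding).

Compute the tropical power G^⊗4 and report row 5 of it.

G^⊗2:
  [5, -7, -6, -13, 6]
  [-2, 5, 12, -2, 8]
  [-∞, -5, -∞, -18, 1]
  [5, -5, 12, -2, 8]
  [-6, -8, 8, 1, 4]
G^⊗3:
  [-2, 5, 12, -2, 8]
  [10, -2, 14, 7, 11]
  [0, -10, 7, -7, 3]
  [0, 5, 14, 7, 10]
  [-3, 1, 10, 3, 7]
G^⊗4:
  [10, -2, 14, 7, 11]
  [3, 10, 17, 9, 13]
  [-5, 0, 9, 2, 5]
  [10, 7, 16, 9, 13]
  [6, 3, 13, 5, 9]
Answer: row 5 of G^⊗4 = [6, 3, 13, 5, 9]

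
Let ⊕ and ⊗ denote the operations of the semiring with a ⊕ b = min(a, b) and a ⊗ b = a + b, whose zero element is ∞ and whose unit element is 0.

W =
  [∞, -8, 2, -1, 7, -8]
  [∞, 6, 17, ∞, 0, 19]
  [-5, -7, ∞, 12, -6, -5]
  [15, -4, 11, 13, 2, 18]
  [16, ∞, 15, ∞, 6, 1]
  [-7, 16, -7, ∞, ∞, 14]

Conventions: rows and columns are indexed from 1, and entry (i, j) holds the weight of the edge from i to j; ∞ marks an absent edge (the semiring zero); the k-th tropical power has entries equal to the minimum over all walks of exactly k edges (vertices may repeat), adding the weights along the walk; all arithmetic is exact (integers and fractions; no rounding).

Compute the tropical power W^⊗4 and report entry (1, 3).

W^⊗2:
  [-15, -5, -15, 12, -8, -3]
  [12, 10, 12, 29, 6, 1]
  [-12, -13, -12, -6, -7, -13]
  [6, 2, 11, 14, -4, 3]
  [-6, 8, -6, 15, 9, 7]
  [-12, -15, -5, -8, -13, -15]
W^⊗3:
  [-20, -23, -13, -16, -21, -23]
  [-6, 4, -6, 11, 6, 4]
  [-20, -20, -20, -13, -18, -20]
  [-4, -2, -4, 5, 2, -3]
  [-11, -14, -4, -7, -12, -14]
  [-22, -20, -22, -13, -15, -20]
W^⊗4:
  [-30, -28, -30, -21, -23, -28]
  [-11, -14, -4, -7, -12, -14]
  [-27, -28, -27, -21, -26, -28]
  [-10, -12, -10, -5, -10, -12]
  [-21, -19, -21, -12, -14, -19]
  [-27, -30, -27, -23, -28, -30]
Key observation: the optimum is the walk 1->6->1->6->3, with weight (-8) + (-7) + (-8) + (-7) = -30.
Optimal value attained by: walk 1->6->1->6->3.
Answer: (W^⊗4)[1][3] = -30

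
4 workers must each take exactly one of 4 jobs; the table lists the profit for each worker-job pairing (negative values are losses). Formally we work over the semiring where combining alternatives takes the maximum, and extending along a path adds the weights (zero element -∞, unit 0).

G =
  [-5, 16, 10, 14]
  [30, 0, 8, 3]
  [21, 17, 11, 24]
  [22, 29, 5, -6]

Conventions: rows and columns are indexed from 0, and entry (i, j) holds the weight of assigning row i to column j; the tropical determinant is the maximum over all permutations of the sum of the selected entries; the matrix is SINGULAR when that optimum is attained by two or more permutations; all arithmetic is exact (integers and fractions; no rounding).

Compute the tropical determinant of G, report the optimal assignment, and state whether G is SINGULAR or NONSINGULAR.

σ = (0, 1, 2, 3): (-5) + 0 + 11 + (-6) = 0
σ = (0, 1, 3, 2): (-5) + 0 + 24 + 5 = 24
σ = (0, 2, 1, 3): (-5) + 8 + 17 + (-6) = 14
σ = (0, 2, 3, 1): (-5) + 8 + 24 + 29 = 56
σ = (0, 3, 1, 2): (-5) + 3 + 17 + 5 = 20
σ = (0, 3, 2, 1): (-5) + 3 + 11 + 29 = 38
σ = (1, 0, 2, 3): 16 + 30 + 11 + (-6) = 51
σ = (1, 0, 3, 2): 16 + 30 + 24 + 5 = 75
σ = (1, 2, 0, 3): 16 + 8 + 21 + (-6) = 39
σ = (1, 2, 3, 0): 16 + 8 + 24 + 22 = 70
σ = (1, 3, 0, 2): 16 + 3 + 21 + 5 = 45
σ = (1, 3, 2, 0): 16 + 3 + 11 + 22 = 52
σ = (2, 0, 1, 3): 10 + 30 + 17 + (-6) = 51
σ = (2, 0, 3, 1): 10 + 30 + 24 + 29 = 93
σ = (2, 1, 0, 3): 10 + 0 + 21 + (-6) = 25
σ = (2, 1, 3, 0): 10 + 0 + 24 + 22 = 56
σ = (2, 3, 0, 1): 10 + 3 + 21 + 29 = 63
σ = (2, 3, 1, 0): 10 + 3 + 17 + 22 = 52
σ = (3, 0, 1, 2): 14 + 30 + 17 + 5 = 66
σ = (3, 0, 2, 1): 14 + 30 + 11 + 29 = 84
σ = (3, 1, 0, 2): 14 + 0 + 21 + 5 = 40
σ = (3, 1, 2, 0): 14 + 0 + 11 + 22 = 47
σ = (3, 2, 0, 1): 14 + 8 + 21 + 29 = 72
σ = (3, 2, 1, 0): 14 + 8 + 17 + 22 = 61
Optimal value attained by: σ = (2, 0, 3, 1).
Answer: det⊕(G) = 93; verdict: NONSINGULAR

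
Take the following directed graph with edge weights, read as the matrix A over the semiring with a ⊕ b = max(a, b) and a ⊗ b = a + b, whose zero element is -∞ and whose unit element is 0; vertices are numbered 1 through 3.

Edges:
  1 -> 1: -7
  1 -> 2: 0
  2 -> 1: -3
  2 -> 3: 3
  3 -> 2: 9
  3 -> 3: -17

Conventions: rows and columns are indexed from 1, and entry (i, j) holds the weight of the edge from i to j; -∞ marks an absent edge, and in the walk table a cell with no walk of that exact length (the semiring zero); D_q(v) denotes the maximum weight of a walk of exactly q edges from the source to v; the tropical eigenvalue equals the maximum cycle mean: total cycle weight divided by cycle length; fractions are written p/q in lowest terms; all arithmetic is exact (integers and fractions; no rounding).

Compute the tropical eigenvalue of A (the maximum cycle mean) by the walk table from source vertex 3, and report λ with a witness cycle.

q=0: [-∞, -∞, 0]
q=1: [-∞, 9, -17]
q=2: [6, -8, 12]
q=3: [-1, 21, -5]
Optimal cycle mean attained by: cycle 2->3->2, total 3 + 9, length 2.
Answer: λ = 6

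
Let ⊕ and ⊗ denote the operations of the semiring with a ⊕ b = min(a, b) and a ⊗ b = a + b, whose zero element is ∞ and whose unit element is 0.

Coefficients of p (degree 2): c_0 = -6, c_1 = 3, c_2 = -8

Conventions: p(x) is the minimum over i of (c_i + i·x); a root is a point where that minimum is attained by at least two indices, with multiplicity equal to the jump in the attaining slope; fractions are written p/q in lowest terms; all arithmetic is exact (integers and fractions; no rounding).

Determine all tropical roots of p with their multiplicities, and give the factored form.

hull edge (i=0, c=-6) to (i=2, c=-8): slope -1, span 2
Factored form: p(x) = -8 ⊗ (x ⊕ 1) ⊗ (x ⊕ 1)
Answer: roots = 1 (mult 2)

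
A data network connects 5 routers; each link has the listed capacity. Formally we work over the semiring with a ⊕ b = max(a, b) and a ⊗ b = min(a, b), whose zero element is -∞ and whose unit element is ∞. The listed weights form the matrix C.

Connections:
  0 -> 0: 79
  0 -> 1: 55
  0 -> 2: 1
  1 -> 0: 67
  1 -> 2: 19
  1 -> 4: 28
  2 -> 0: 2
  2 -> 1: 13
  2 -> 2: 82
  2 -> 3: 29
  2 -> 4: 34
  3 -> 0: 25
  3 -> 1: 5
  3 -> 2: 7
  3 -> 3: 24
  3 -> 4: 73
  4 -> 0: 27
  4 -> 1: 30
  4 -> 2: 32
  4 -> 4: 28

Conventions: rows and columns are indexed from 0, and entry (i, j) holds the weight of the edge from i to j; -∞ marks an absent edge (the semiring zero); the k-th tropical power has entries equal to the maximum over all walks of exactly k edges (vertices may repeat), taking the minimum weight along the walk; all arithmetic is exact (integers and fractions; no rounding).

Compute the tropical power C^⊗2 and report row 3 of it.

C^⊗2:
  [79, 55, 19, 1, 28]
  [67, 55, 28, 19, 28]
  [27, 30, 82, 29, 34]
  [27, 30, 32, 24, 28]
  [30, 28, 32, 29, 32]
Answer: row 3 of C^⊗2 = [27, 30, 32, 24, 28]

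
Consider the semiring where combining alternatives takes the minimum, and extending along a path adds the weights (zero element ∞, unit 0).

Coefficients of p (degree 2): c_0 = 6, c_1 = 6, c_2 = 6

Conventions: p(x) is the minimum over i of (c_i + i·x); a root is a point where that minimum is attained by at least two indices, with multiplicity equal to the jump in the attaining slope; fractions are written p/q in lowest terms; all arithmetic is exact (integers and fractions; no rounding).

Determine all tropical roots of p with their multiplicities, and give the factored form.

hull edge (i=0, c=6) to (i=2, c=6): slope 0, span 2
Factored form: p(x) = 6 ⊗ (x ⊕ 0) ⊗ (x ⊕ 0)
Answer: roots = 0 (mult 2)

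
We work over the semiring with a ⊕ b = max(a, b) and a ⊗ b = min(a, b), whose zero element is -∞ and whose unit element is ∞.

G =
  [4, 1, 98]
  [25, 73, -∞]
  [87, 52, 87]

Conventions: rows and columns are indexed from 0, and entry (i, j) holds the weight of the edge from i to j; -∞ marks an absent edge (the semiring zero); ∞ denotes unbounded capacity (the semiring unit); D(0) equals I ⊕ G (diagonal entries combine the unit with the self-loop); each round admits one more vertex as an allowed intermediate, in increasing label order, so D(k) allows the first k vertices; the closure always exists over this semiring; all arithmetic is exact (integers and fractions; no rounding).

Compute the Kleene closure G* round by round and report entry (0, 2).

D(0):
  [∞, 1, 98]
  [25, ∞, -∞]
  [87, 52, ∞]
D(1):
  [∞, 1, 98]
  [25, ∞, 25]
  [87, 52, ∞]
D(2):
  [∞, 1, 98]
  [25, ∞, 25]
  [87, 52, ∞]
D(3):
  [∞, 52, 98]
  [25, ∞, 25]
  [87, 52, ∞]
Answer: G*[0][2] = 98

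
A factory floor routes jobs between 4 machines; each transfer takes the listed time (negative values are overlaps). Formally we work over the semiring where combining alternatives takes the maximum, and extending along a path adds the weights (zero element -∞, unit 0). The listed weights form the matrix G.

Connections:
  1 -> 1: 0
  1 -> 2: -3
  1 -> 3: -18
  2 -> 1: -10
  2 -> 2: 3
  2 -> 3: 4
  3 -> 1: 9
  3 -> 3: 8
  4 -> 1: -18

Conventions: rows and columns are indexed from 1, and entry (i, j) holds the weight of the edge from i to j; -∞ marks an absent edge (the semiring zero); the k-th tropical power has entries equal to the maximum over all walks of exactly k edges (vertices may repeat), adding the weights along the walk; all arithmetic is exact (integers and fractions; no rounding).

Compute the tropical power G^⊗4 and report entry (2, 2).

G^⊗2:
  [0, 0, 1, -∞]
  [13, 6, 12, -∞]
  [17, 6, 16, -∞]
  [-18, -21, -36, -∞]
G^⊗3:
  [10, 3, 9, -∞]
  [21, 10, 20, -∞]
  [25, 14, 24, -∞]
  [-18, -18, -17, -∞]
G^⊗4:
  [18, 7, 17, -∞]
  [29, 18, 28, -∞]
  [33, 22, 32, -∞]
  [-8, -15, -9, -∞]
Key observation: the optimum is the walk 2->3->3->1->2, with weight 4 + 8 + 9 + (-3) = 18.
Optimal value attained by: walk 2->3->3->1->2.
Answer: (G^⊗4)[2][2] = 18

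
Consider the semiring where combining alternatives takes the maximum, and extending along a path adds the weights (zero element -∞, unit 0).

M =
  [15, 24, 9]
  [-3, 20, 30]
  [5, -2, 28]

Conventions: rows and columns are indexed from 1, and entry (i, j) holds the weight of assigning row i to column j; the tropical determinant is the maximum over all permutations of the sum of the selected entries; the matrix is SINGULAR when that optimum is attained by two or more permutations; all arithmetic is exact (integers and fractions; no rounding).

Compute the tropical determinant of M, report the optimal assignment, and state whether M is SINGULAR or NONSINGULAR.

σ = (1, 2, 3): 15 + 20 + 28 = 63
σ = (1, 3, 2): 15 + 30 + (-2) = 43
σ = (2, 1, 3): 24 + (-3) + 28 = 49
σ = (2, 3, 1): 24 + 30 + 5 = 59
σ = (3, 1, 2): 9 + (-3) + (-2) = 4
σ = (3, 2, 1): 9 + 20 + 5 = 34
Optimal value attained by: σ = (1, 2, 3).
Answer: det⊕(M) = 63; verdict: NONSINGULAR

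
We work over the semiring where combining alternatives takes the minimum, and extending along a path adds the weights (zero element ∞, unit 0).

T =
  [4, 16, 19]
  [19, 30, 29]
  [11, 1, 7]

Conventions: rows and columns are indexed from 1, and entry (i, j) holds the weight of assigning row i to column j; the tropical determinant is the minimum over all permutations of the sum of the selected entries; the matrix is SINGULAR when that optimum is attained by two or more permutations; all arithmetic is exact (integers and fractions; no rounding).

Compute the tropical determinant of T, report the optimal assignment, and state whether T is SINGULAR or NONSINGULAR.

σ = (1, 2, 3): 4 + 30 + 7 = 41
σ = (1, 3, 2): 4 + 29 + 1 = 34
σ = (2, 1, 3): 16 + 19 + 7 = 42
σ = (2, 3, 1): 16 + 29 + 11 = 56
σ = (3, 1, 2): 19 + 19 + 1 = 39
σ = (3, 2, 1): 19 + 30 + 11 = 60
Optimal value attained by: σ = (1, 3, 2).
Answer: det⊕(T) = 34; verdict: NONSINGULAR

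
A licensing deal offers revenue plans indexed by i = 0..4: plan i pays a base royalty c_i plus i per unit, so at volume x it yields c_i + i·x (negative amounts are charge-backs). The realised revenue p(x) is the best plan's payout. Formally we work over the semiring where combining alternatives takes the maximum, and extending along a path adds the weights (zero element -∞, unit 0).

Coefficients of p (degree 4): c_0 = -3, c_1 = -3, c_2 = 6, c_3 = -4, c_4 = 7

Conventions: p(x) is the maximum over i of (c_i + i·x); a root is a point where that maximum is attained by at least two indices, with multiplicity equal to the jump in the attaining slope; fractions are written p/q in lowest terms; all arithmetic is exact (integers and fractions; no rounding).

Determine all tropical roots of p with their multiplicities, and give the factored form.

hull edge (i=0, c=-3) to (i=2, c=6): slope 9/2, span 2
hull edge (i=2, c=6) to (i=4, c=7): slope 1/2, span 2
Factored form: p(x) = 7 ⊗ (x ⊕ (-9/2)) ⊗ (x ⊕ (-9/2)) ⊗ (x ⊕ (-1/2)) ⊗ (x ⊕ (-1/2))
Answer: roots = -9/2 (mult 2), -1/2 (mult 2)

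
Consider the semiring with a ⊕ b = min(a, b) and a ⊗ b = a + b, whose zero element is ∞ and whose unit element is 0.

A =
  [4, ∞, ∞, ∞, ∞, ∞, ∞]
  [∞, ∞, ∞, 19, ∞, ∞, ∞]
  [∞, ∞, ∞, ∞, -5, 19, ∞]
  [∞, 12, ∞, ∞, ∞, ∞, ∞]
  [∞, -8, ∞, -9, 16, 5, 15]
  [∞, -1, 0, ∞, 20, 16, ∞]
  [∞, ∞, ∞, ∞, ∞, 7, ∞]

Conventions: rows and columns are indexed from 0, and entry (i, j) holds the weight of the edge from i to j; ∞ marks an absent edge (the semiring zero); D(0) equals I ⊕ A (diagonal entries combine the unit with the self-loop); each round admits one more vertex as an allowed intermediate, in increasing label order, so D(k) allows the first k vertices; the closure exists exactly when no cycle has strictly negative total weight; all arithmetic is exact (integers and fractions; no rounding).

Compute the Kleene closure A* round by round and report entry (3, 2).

D(0):
  [0, ∞, ∞, ∞, ∞, ∞, ∞]
  [∞, 0, ∞, 19, ∞, ∞, ∞]
  [∞, ∞, 0, ∞, -5, 19, ∞]
  [∞, 12, ∞, 0, ∞, ∞, ∞]
  [∞, -8, ∞, -9, 0, 5, 15]
  [∞, -1, 0, ∞, 20, 0, ∞]
  [∞, ∞, ∞, ∞, ∞, 7, 0]
D(1):
  [0, ∞, ∞, ∞, ∞, ∞, ∞]
  [∞, 0, ∞, 19, ∞, ∞, ∞]
  [∞, ∞, 0, ∞, -5, 19, ∞]
  [∞, 12, ∞, 0, ∞, ∞, ∞]
  [∞, -8, ∞, -9, 0, 5, 15]
  [∞, -1, 0, ∞, 20, 0, ∞]
  [∞, ∞, ∞, ∞, ∞, 7, 0]
D(2):
  [0, ∞, ∞, ∞, ∞, ∞, ∞]
  [∞, 0, ∞, 19, ∞, ∞, ∞]
  [∞, ∞, 0, ∞, -5, 19, ∞]
  [∞, 12, ∞, 0, ∞, ∞, ∞]
  [∞, -8, ∞, -9, 0, 5, 15]
  [∞, -1, 0, 18, 20, 0, ∞]
  [∞, ∞, ∞, ∞, ∞, 7, 0]
D(3):
  [0, ∞, ∞, ∞, ∞, ∞, ∞]
  [∞, 0, ∞, 19, ∞, ∞, ∞]
  [∞, ∞, 0, ∞, -5, 19, ∞]
  [∞, 12, ∞, 0, ∞, ∞, ∞]
  [∞, -8, ∞, -9, 0, 5, 15]
  [∞, -1, 0, 18, -5, 0, ∞]
  [∞, ∞, ∞, ∞, ∞, 7, 0]
D(4):
  [0, ∞, ∞, ∞, ∞, ∞, ∞]
  [∞, 0, ∞, 19, ∞, ∞, ∞]
  [∞, ∞, 0, ∞, -5, 19, ∞]
  [∞, 12, ∞, 0, ∞, ∞, ∞]
  [∞, -8, ∞, -9, 0, 5, 15]
  [∞, -1, 0, 18, -5, 0, ∞]
  [∞, ∞, ∞, ∞, ∞, 7, 0]
D(5):
  [0, ∞, ∞, ∞, ∞, ∞, ∞]
  [∞, 0, ∞, 19, ∞, ∞, ∞]
  [∞, -13, 0, -14, -5, 0, 10]
  [∞, 12, ∞, 0, ∞, ∞, ∞]
  [∞, -8, ∞, -9, 0, 5, 15]
  [∞, -13, 0, -14, -5, 0, 10]
  [∞, ∞, ∞, ∞, ∞, 7, 0]
D(6):
  [0, ∞, ∞, ∞, ∞, ∞, ∞]
  [∞, 0, ∞, 19, ∞, ∞, ∞]
  [∞, -13, 0, -14, -5, 0, 10]
  [∞, 12, ∞, 0, ∞, ∞, ∞]
  [∞, -8, 5, -9, 0, 5, 15]
  [∞, -13, 0, -14, -5, 0, 10]
  [∞, -6, 7, -7, 2, 7, 0]
D(7):
  [0, ∞, ∞, ∞, ∞, ∞, ∞]
  [∞, 0, ∞, 19, ∞, ∞, ∞]
  [∞, -13, 0, -14, -5, 0, 10]
  [∞, 12, ∞, 0, ∞, ∞, ∞]
  [∞, -8, 5, -9, 0, 5, 15]
  [∞, -13, 0, -14, -5, 0, 10]
  [∞, -6, 7, -7, 2, 7, 0]
Answer: A*[3][2] = ∞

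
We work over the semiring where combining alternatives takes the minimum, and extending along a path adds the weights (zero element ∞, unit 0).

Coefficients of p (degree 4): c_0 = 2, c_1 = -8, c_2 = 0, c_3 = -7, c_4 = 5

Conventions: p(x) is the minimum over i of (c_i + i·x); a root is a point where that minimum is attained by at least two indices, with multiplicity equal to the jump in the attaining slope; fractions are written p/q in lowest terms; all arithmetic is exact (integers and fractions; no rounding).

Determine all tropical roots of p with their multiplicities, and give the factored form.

hull edge (i=0, c=2) to (i=1, c=-8): slope -10, span 1
hull edge (i=1, c=-8) to (i=3, c=-7): slope 1/2, span 2
hull edge (i=3, c=-7) to (i=4, c=5): slope 12, span 1
Factored form: p(x) = 5 ⊗ (x ⊕ (-12)) ⊗ (x ⊕ (-1/2)) ⊗ (x ⊕ (-1/2)) ⊗ (x ⊕ 10)
Answer: roots = -12 (mult 1), -1/2 (mult 2), 10 (mult 1)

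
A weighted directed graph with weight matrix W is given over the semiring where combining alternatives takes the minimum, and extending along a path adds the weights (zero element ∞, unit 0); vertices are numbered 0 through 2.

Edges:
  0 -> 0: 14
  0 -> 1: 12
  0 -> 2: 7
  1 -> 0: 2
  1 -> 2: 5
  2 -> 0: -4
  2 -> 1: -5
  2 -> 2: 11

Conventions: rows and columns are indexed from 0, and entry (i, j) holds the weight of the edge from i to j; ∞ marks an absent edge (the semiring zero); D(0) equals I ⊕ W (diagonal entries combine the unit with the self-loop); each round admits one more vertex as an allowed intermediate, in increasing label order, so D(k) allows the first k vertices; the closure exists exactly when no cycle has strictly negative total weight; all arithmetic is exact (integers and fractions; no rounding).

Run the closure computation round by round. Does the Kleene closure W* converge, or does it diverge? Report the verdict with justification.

D(0):
  [0, 12, 7]
  [2, 0, 5]
  [-4, -5, 0]
D(1):
  [0, 12, 7]
  [2, 0, 5]
  [-4, -5, 0]
D(2):
  [0, 12, 7]
  [2, 0, 5]
  [-4, -5, 0]
D(3):
  [0, 2, 7]
  [1, 0, 5]
  [-4, -5, 0]
Key observation: every diagonal entry stays at the unit through all rounds, so no improving cycle exists.
Answer: CONVERGES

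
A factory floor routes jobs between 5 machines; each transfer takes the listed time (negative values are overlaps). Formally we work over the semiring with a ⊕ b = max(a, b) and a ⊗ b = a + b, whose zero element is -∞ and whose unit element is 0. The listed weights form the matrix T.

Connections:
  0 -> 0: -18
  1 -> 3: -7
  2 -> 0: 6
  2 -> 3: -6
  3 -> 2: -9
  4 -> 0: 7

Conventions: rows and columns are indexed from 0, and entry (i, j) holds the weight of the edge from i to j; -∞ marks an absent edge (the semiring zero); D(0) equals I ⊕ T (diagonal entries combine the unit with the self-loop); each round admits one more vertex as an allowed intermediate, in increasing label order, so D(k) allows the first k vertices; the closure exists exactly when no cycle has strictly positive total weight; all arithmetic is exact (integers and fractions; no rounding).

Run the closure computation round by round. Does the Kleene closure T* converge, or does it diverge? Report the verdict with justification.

D(0):
  [0, -∞, -∞, -∞, -∞]
  [-∞, 0, -∞, -7, -∞]
  [6, -∞, 0, -6, -∞]
  [-∞, -∞, -9, 0, -∞]
  [7, -∞, -∞, -∞, 0]
D(1):
  [0, -∞, -∞, -∞, -∞]
  [-∞, 0, -∞, -7, -∞]
  [6, -∞, 0, -6, -∞]
  [-∞, -∞, -9, 0, -∞]
  [7, -∞, -∞, -∞, 0]
D(2):
  [0, -∞, -∞, -∞, -∞]
  [-∞, 0, -∞, -7, -∞]
  [6, -∞, 0, -6, -∞]
  [-∞, -∞, -9, 0, -∞]
  [7, -∞, -∞, -∞, 0]
D(3):
  [0, -∞, -∞, -∞, -∞]
  [-∞, 0, -∞, -7, -∞]
  [6, -∞, 0, -6, -∞]
  [-3, -∞, -9, 0, -∞]
  [7, -∞, -∞, -∞, 0]
D(4):
  [0, -∞, -∞, -∞, -∞]
  [-10, 0, -16, -7, -∞]
  [6, -∞, 0, -6, -∞]
  [-3, -∞, -9, 0, -∞]
  [7, -∞, -∞, -∞, 0]
D(5):
  [0, -∞, -∞, -∞, -∞]
  [-10, 0, -16, -7, -∞]
  [6, -∞, 0, -6, -∞]
  [-3, -∞, -9, 0, -∞]
  [7, -∞, -∞, -∞, 0]
Key observation: every diagonal entry stays at the unit through all rounds, so no improving cycle exists.
Answer: CONVERGES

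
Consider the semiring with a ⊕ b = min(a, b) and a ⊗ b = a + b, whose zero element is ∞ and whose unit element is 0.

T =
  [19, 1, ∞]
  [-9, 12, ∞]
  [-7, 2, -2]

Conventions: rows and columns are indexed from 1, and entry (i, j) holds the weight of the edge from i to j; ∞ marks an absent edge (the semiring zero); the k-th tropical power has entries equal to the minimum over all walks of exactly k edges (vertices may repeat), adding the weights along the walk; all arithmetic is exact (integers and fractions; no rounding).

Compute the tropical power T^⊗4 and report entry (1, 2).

T^⊗2:
  [-8, 13, ∞]
  [3, -8, ∞]
  [-9, -6, -4]
T^⊗3:
  [4, -7, ∞]
  [-17, 4, ∞]
  [-15, -8, -6]
T^⊗4:
  [-16, 5, ∞]
  [-5, -16, ∞]
  [-17, -14, -8]
Key observation: the optimum is the walk 1->2->1->2->2, with weight 1 + (-9) + 1 + 12 = 5.
Optimal value attained by: walk 1->2->1->2->2.
Answer: (T^⊗4)[1][2] = 5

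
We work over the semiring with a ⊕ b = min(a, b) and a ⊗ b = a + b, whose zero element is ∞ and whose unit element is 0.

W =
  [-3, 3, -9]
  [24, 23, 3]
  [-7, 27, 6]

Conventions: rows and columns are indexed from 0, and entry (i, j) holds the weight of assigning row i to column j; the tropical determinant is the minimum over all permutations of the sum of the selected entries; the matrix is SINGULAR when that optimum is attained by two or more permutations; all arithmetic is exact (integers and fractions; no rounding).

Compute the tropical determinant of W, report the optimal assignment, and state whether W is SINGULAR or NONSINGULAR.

σ = (0, 1, 2): (-3) + 23 + 6 = 26
σ = (0, 2, 1): (-3) + 3 + 27 = 27
σ = (1, 0, 2): 3 + 24 + 6 = 33
σ = (1, 2, 0): 3 + 3 + (-7) = -1
σ = (2, 0, 1): (-9) + 24 + 27 = 42
σ = (2, 1, 0): (-9) + 23 + (-7) = 7
Optimal value attained by: σ = (1, 2, 0).
Answer: det⊕(W) = -1; verdict: NONSINGULAR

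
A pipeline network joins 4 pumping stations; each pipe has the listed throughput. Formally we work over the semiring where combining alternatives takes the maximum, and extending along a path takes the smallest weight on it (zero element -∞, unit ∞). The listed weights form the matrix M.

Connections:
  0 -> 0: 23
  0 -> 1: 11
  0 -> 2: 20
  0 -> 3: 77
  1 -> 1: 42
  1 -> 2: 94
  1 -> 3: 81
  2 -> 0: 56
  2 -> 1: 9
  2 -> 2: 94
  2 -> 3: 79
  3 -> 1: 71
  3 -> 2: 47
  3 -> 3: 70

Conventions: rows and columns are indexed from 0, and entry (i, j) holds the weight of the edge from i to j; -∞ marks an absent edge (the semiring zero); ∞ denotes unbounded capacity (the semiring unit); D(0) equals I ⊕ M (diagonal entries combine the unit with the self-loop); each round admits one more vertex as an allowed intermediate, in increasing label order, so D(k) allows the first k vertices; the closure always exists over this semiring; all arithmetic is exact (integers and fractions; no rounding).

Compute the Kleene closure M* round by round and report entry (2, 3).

D(0):
  [∞, 11, 20, 77]
  [-∞, ∞, 94, 81]
  [56, 9, ∞, 79]
  [-∞, 71, 47, ∞]
D(1):
  [∞, 11, 20, 77]
  [-∞, ∞, 94, 81]
  [56, 11, ∞, 79]
  [-∞, 71, 47, ∞]
D(2):
  [∞, 11, 20, 77]
  [-∞, ∞, 94, 81]
  [56, 11, ∞, 79]
  [-∞, 71, 71, ∞]
D(3):
  [∞, 11, 20, 77]
  [56, ∞, 94, 81]
  [56, 11, ∞, 79]
  [56, 71, 71, ∞]
D(4):
  [∞, 71, 71, 77]
  [56, ∞, 94, 81]
  [56, 71, ∞, 79]
  [56, 71, 71, ∞]
Answer: M*[2][3] = 79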